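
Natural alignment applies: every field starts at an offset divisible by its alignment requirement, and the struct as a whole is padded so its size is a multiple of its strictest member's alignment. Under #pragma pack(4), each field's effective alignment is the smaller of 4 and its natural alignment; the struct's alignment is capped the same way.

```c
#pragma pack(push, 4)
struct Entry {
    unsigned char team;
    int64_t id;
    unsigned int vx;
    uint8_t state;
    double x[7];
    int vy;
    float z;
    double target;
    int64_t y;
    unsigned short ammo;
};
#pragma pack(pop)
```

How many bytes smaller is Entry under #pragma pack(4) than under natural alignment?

8

natural layout:
  0..1  team  (1B, 1-aligned)
  1..8  -- padding (7B)
  8..16  id  (8B, 8-aligned)
  16..20  vx  (4B, 4-aligned)
  20..21  state  (1B, 1-aligned)
  21..24  -- padding (3B)
  24..80  x  (56B, 8-aligned)
  80..84  vy  (4B, 4-aligned)
  84..88  z  (4B, 4-aligned)
  88..96  target  (8B, 8-aligned)
  96..104  y  (8B, 8-aligned)
  104..106  ammo  (2B, 2-aligned)
  106..112  -- tail padding (6B)
  sizeof = 112, alignof = 8
packed(4) layout:
  0..1  team  (1B, 1-aligned)
  1..4  -- padding (3B)
  4..12  id  (8B, 4-aligned)
  12..16  vx  (4B, 4-aligned)
  16..17  state  (1B, 1-aligned)
  17..20  -- padding (3B)
  20..76  x  (56B, 4-aligned)
  76..80  vy  (4B, 4-aligned)
  80..84  z  (4B, 4-aligned)
  84..92  target  (8B, 4-aligned)
  92..100  y  (8B, 4-aligned)
  100..102  ammo  (2B, 2-aligned)
  102..104  -- tail padding (2B)
  sizeof = 104, alignof = 4
112 − 104 = 8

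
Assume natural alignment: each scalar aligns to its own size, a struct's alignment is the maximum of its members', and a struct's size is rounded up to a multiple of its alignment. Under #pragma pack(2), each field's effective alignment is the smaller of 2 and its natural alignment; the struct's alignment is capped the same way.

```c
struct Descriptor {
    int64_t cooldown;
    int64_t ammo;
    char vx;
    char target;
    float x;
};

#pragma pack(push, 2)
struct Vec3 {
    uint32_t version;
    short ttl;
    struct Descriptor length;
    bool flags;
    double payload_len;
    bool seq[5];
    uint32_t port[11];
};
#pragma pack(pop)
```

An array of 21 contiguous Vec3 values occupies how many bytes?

1890

Descriptor: 0..8  cooldown  (8B, 8-aligned); 8..16  ammo  (8B, 8-aligned); 16..17  vx  (1B, 1-aligned); 17..18  target  (1B, 1-aligned); 18..20  -- padding (2B); 20..24  x  (4B, 4-aligned); sizeof = 24, alignof = 8
0..4  version  (4B, 2-aligned)
4..6  ttl  (2B, 2-aligned)
6..30  length  (24B, 2-aligned)
30..31  flags  (1B, 1-aligned)
31..32  -- padding (1B)
32..40  payload_len  (8B, 2-aligned)
40..45  seq  (5B, 1-aligned)
45..46  -- padding (1B)
46..90  port  (44B, 2-aligned)
sizeof = 90, alignof = 2
array of 21: 21 × 90 = 1890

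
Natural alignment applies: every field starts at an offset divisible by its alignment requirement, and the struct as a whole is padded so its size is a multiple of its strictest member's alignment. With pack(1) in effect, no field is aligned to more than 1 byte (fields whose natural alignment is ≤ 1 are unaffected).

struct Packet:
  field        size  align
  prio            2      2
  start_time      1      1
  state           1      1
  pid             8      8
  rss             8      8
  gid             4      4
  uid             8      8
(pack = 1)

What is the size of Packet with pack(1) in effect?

32

@0: prio [2B, align 1] → 2
@2: start_time [1B, align 1] → 3
@3: state [1B, align 1] → 4
@4: pid [8B, align 1] → 12
@12: rss [8B, align 1] → 20
@20: gid [4B, align 1] → 24
@24: uid [8B, align 1] → 32
size 32, align 1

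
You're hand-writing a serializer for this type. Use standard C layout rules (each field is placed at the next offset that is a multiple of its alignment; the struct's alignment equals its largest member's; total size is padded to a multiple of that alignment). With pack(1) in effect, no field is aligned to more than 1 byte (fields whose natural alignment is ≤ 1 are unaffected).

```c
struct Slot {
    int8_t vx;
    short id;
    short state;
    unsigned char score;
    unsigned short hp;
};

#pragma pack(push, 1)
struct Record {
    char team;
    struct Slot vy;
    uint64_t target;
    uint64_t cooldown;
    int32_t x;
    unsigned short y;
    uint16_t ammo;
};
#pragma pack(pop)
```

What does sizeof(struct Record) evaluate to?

Slot: @0: vx [1B, align 1] → 1; +1 pad (align 2); @2: id [2B, align 2] → 4; @4: state [2B, align 2] → 6; @6: score [1B, align 1] → 7; +1 pad (align 2); @8: hp [2B, align 2] → 10; size 10, align 2
@0: team [1B, align 1] → 1
@1: vy [10B, align 1] → 11
@11: target [8B, align 1] → 19
@19: cooldown [8B, align 1] → 27
@27: x [4B, align 1] → 31
@31: y [2B, align 1] → 33
@33: ammo [2B, align 1] → 35
size 35, align 1

35 bytes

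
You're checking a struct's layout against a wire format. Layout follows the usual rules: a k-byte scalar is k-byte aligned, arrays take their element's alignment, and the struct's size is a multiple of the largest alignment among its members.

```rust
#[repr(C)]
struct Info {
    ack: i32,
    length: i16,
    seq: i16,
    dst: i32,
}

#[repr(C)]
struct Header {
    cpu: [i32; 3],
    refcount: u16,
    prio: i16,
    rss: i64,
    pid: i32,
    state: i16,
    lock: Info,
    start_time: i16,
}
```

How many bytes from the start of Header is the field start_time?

44

Info: 0..4  ack  (4B, 4-aligned); 4..6  length  (2B, 2-aligned); 6..8  seq  (2B, 2-aligned); 8..12  dst  (4B, 4-aligned); sizeof = 12, alignof = 4
0..12  cpu  (12B, 4-aligned)
12..14  refcount  (2B, 2-aligned)
14..16  prio  (2B, 2-aligned)
16..24  rss  (8B, 8-aligned)
24..28  pid  (4B, 4-aligned)
28..30  state  (2B, 2-aligned)
30..32  -- padding (2B)
32..44  lock  (12B, 4-aligned)
44..46  start_time  (2B, 2-aligned)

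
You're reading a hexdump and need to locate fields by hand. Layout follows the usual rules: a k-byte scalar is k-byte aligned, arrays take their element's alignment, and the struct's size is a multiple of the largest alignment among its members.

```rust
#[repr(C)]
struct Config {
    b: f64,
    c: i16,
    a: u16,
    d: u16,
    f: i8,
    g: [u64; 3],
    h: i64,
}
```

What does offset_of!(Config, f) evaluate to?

b at 0 (size 8, align 8) → ends 8
c at 8 (size 2, align 2) → ends 10
a at 10 (size 2, align 2) → ends 12
d at 12 (size 2, align 2) → ends 14
f at 14 (size 1, align 1) → ends 15

14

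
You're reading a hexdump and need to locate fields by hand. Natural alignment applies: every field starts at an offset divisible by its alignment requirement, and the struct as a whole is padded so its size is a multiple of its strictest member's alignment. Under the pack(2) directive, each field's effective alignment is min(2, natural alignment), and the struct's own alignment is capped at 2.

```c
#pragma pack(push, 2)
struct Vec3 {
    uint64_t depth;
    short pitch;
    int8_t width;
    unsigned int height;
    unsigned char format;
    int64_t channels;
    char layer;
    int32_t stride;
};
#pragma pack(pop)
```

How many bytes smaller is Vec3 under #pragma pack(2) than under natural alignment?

natural layout:
  @0: depth [8B, align 8] → 8
  @8: pitch [2B, align 2] → 10
  @10: width [1B, align 1] → 11
  +1 pad (align 4)
  @12: height [4B, align 4] → 16
  @16: format [1B, align 1] → 17
  +7 pad (align 8)
  @24: channels [8B, align 8] → 32
  @32: layer [1B, align 1] → 33
  +3 pad (align 4)
  @36: stride [4B, align 4] → 40
  size 40, align 8
packed(2) layout:
  @0: depth [8B, align 2] → 8
  @8: pitch [2B, align 2] → 10
  @10: width [1B, align 1] → 11
  +1 pad (align 2)
  @12: height [4B, align 2] → 16
  @16: format [1B, align 1] → 17
  +1 pad (align 2)
  @18: channels [8B, align 2] → 26
  @26: layer [1B, align 1] → 27
  +1 pad (align 2)
  @28: stride [4B, align 2] → 32
  size 32, align 2
40 − 32 = 8

8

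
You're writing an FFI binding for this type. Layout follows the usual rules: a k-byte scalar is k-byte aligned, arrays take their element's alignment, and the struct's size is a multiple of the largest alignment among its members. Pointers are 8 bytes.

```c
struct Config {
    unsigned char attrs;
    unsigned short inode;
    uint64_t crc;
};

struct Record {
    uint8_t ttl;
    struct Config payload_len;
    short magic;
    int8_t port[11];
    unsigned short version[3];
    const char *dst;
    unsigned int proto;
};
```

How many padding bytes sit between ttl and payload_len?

Config: 0..1  attrs  (1B, 1-aligned); 1..2  -- padding (1B); 2..4  inode  (2B, 2-aligned); 4..8  -- padding (4B); 8..16  crc  (8B, 8-aligned); sizeof = 16, alignof = 8
0..1  ttl  (1B, 1-aligned)
1..8  -- padding (7B)
8..24  payload_len  (16B, 8-aligned)

7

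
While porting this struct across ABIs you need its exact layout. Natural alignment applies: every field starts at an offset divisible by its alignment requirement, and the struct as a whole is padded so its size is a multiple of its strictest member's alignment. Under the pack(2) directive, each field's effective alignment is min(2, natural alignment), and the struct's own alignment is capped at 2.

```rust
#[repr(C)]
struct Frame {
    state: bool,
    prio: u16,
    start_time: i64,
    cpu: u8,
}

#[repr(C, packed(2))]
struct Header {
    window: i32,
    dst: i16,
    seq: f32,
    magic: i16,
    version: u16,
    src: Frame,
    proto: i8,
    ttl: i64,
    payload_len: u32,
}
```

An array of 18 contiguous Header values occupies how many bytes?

Frame: state at 0 (size 1, align 1) → ends 1; pad 1 to align 2 for prio; prio at 2 (size 2, align 2) → ends 4; pad 4 to align 8 for start_time; start_time at 8 (size 8, align 8) → ends 16; cpu at 16 (size 1, align 1) → ends 17; tail pad 7 to reach multiple of 8; total 24 bytes, alignment 8
window at 0 (size 4, align 2) → ends 4
dst at 4 (size 2, align 2) → ends 6
seq at 6 (size 4, align 2) → ends 10
magic at 10 (size 2, align 2) → ends 12
version at 12 (size 2, align 2) → ends 14
src at 14 (size 24, align 2) → ends 38
proto at 38 (size 1, align 1) → ends 39
pad 1 to align 2 for ttl
ttl at 40 (size 8, align 2) → ends 48
payload_len at 48 (size 4, align 2) → ends 52
total 52 bytes, alignment 2
array of 18: 18 × 52 = 936

936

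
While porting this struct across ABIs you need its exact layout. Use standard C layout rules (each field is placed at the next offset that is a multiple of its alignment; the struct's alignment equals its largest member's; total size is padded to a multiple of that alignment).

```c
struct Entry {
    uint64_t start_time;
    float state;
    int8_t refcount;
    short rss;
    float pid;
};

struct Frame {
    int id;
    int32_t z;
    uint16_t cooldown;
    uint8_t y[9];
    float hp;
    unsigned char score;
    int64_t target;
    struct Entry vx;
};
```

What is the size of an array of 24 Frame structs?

1536

Entry: 0..8  start_time  (8B, 8-aligned); 8..12  state  (4B, 4-aligned); 12..13  refcount  (1B, 1-aligned); 13..14  -- padding (1B); 14..16  rss  (2B, 2-aligned); 16..20  pid  (4B, 4-aligned); 20..24  -- tail padding (4B); sizeof = 24, alignof = 8
0..4  id  (4B, 4-aligned)
4..8  z  (4B, 4-aligned)
8..10  cooldown  (2B, 2-aligned)
10..19  y  (9B, 1-aligned)
19..20  -- padding (1B)
20..24  hp  (4B, 4-aligned)
24..25  score  (1B, 1-aligned)
25..32  -- padding (7B)
32..40  target  (8B, 8-aligned)
40..64  vx  (24B, 8-aligned)
sizeof = 64, alignof = 8
array of 24: 24 × 64 = 1536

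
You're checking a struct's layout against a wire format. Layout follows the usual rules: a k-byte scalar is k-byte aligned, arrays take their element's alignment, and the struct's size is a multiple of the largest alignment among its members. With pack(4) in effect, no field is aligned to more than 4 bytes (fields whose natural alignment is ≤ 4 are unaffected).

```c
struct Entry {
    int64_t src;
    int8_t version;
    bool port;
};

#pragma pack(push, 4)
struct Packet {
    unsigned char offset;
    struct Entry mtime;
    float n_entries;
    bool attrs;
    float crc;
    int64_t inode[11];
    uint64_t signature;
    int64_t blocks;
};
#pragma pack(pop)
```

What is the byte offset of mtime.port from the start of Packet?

13

Entry: 0..8  src  (8B, 8-aligned); 8..9  version  (1B, 1-aligned); 9..10  port  (1B, 1-aligned); 10..16  -- tail padding (6B); sizeof = 16, alignof = 8
0..1  offset  (1B, 1-aligned)
1..4  -- padding (3B)
4..20  mtime  (16B, 4-aligned)
within Entry: port at 9
4 + 9 = 13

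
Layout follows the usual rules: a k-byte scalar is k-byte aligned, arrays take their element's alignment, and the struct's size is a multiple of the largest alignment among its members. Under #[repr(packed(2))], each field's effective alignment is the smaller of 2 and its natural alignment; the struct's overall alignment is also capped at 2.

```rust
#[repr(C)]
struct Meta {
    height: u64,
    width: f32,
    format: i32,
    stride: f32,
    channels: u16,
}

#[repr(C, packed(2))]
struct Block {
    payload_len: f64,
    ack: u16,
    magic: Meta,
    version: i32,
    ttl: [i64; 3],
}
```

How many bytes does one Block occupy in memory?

62

Meta: height at 0 (size 8, align 8) → ends 8; width at 8 (size 4, align 4) → ends 12; format at 12 (size 4, align 4) → ends 16; stride at 16 (size 4, align 4) → ends 20; channels at 20 (size 2, align 2) → ends 22; tail pad 2 to reach multiple of 8; total 24 bytes, alignment 8
payload_len at 0 (size 8, align 2) → ends 8
ack at 8 (size 2, align 2) → ends 10
magic at 10 (size 24, align 2) → ends 34
version at 34 (size 4, align 2) → ends 38
ttl at 38 (size 24, align 2) → ends 62
total 62 bytes, alignment 2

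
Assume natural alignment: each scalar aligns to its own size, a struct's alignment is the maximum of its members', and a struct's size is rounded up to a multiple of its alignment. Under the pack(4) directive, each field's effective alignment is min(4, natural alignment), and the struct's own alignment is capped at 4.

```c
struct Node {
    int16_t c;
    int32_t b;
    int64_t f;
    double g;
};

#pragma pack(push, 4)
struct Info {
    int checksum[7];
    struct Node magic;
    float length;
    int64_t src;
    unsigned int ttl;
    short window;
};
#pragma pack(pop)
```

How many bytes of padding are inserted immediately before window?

0

Node: @0: c [2B, align 2] → 2; +2 pad (align 4); @4: b [4B, align 4] → 8; @8: f [8B, align 8] → 16; @16: g [8B, align 8] → 24; size 24, align 8
@0: checksum [28B, align 4] → 28
@28: magic [24B, align 4] → 52
@52: length [4B, align 4] → 56
@56: src [8B, align 4] → 64
@64: ttl [4B, align 4] → 68
@68: window [2B, align 2] → 70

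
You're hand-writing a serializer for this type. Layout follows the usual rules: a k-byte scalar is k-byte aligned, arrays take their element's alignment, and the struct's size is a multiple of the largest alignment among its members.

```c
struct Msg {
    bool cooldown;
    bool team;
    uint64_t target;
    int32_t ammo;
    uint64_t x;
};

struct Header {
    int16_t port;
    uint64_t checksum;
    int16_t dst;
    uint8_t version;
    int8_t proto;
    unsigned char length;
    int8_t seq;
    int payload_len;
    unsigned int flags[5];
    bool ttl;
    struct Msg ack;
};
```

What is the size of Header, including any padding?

Msg: 0..1  cooldown  (1B, 1-aligned); 1..2  team  (1B, 1-aligned); 2..8  -- padding (6B); 8..16  target  (8B, 8-aligned); 16..20  ammo  (4B, 4-aligned); 20..24  -- padding (4B); 24..32  x  (8B, 8-aligned); sizeof = 32, alignof = 8
0..2  port  (2B, 2-aligned)
2..8  -- padding (6B)
8..16  checksum  (8B, 8-aligned)
16..18  dst  (2B, 2-aligned)
18..19  version  (1B, 1-aligned)
19..20  proto  (1B, 1-aligned)
20..21  length  (1B, 1-aligned)
21..22  seq  (1B, 1-aligned)
22..24  -- padding (2B)
24..28  payload_len  (4B, 4-aligned)
28..48  flags  (20B, 4-aligned)
48..49  ttl  (1B, 1-aligned)
49..56  -- padding (7B)
56..88  ack  (32B, 8-aligned)
sizeof = 88, alignof = 8

88 bytes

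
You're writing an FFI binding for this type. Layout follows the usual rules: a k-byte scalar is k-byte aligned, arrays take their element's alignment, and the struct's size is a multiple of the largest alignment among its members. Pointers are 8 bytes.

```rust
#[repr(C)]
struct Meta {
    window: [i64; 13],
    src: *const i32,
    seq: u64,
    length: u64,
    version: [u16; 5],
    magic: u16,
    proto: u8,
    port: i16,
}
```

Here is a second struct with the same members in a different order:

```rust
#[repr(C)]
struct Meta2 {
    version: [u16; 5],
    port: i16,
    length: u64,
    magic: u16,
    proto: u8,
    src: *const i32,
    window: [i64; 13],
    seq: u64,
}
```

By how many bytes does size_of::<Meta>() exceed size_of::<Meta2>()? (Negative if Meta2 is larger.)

window at 0 (size 104, align 8) → ends 104
src at 104 (size 8, align 8) → ends 112
seq at 112 (size 8, align 8) → ends 120
length at 120 (size 8, align 8) → ends 128
version at 128 (size 10, align 2) → ends 138
magic at 138 (size 2, align 2) → ends 140
proto at 140 (size 1, align 1) → ends 141
pad 1 to align 2 for port
port at 142 (size 2, align 2) → ends 144
total 144 bytes, alignment 8
— Meta2 —
version at 0 (size 10, align 2) → ends 10
port at 10 (size 2, align 2) → ends 12
pad 4 to align 8 for length
length at 16 (size 8, align 8) → ends 24
magic at 24 (size 2, align 2) → ends 26
proto at 26 (size 1, align 1) → ends 27
pad 5 to align 8 for src
src at 32 (size 8, align 8) → ends 40
window at 40 (size 104, align 8) → ends 144
seq at 144 (size 8, align 8) → ends 152
total 152 bytes, alignment 8
144 − 152 = -8

-8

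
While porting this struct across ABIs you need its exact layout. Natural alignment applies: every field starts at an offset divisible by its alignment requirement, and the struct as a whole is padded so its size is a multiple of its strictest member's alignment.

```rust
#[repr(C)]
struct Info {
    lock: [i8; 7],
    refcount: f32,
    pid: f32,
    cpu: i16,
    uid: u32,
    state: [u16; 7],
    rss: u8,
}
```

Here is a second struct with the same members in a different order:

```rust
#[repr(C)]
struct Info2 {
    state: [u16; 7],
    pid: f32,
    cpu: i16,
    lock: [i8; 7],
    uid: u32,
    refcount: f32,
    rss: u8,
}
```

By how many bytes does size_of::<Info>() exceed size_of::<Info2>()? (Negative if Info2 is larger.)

@0: lock [7B, align 1] → 7
+1 pad (align 4)
@8: refcount [4B, align 4] → 12
@12: pid [4B, align 4] → 16
@16: cpu [2B, align 2] → 18
+2 pad (align 4)
@20: uid [4B, align 4] → 24
@24: state [14B, align 2] → 38
@38: rss [1B, align 1] → 39
+1 tail pad (align 4)
size 40, align 4
— Info2 —
@0: state [14B, align 2] → 14
+2 pad (align 4)
@16: pid [4B, align 4] → 20
@20: cpu [2B, align 2] → 22
@22: lock [7B, align 1] → 29
+3 pad (align 4)
@32: uid [4B, align 4] → 36
@36: refcount [4B, align 4] → 40
@40: rss [1B, align 1] → 41
+3 tail pad (align 4)
size 44, align 4
40 − 44 = -4

-4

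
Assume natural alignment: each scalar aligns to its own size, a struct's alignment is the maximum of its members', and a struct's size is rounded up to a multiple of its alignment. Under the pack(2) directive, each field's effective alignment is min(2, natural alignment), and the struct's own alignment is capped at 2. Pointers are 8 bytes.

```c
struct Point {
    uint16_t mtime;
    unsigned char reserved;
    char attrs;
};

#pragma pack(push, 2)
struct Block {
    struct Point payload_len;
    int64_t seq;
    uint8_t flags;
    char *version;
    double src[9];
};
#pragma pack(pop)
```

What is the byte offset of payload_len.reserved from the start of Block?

Point: @0: mtime [2B, align 2] → 2; @2: reserved [1B, align 1] → 3; @3: attrs [1B, align 1] → 4; size 4, align 2
@0: payload_len [4B, align 2] → 4
within Point: reserved at 2
0 + 2 = 2

2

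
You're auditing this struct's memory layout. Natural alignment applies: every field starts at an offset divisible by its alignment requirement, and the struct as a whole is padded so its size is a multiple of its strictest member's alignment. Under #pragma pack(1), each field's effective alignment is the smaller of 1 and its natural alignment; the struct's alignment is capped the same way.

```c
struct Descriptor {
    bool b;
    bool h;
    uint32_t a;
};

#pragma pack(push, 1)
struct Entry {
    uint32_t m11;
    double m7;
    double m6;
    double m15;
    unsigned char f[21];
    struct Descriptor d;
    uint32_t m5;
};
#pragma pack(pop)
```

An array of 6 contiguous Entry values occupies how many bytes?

366

Descriptor: 0..1  b  (1B, 1-aligned); 1..2  h  (1B, 1-aligned); 2..4  -- padding (2B); 4..8  a  (4B, 4-aligned); sizeof = 8, alignof = 4
0..4  m11  (4B, 1-aligned)
4..12  m7  (8B, 1-aligned)
12..20  m6  (8B, 1-aligned)
20..28  m15  (8B, 1-aligned)
28..49  f  (21B, 1-aligned)
49..57  d  (8B, 1-aligned)
57..61  m5  (4B, 1-aligned)
sizeof = 61, alignof = 1
array of 6: 6 × 61 = 366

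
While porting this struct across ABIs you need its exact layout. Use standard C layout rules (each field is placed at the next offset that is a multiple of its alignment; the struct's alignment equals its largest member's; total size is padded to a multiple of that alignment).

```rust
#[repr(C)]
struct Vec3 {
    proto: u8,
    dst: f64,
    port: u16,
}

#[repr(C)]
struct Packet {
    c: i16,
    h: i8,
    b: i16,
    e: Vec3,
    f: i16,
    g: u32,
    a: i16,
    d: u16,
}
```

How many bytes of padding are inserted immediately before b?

Vec3: 0..1  proto  (1B, 1-aligned); 1..8  -- padding (7B); 8..16  dst  (8B, 8-aligned); 16..18  port  (2B, 2-aligned); 18..24  -- tail padding (6B); sizeof = 24, alignof = 8
0..2  c  (2B, 2-aligned)
2..3  h  (1B, 1-aligned)
3..4  -- padding (1B)
4..6  b  (2B, 2-aligned)

1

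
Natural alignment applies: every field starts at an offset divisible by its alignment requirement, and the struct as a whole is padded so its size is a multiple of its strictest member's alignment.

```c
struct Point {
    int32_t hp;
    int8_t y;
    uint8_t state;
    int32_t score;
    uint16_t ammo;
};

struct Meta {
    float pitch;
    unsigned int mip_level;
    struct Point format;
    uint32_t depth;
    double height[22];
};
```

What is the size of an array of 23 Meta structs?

4784

Point: @0: hp [4B, align 4] → 4; @4: y [1B, align 1] → 5; @5: state [1B, align 1] → 6; +2 pad (align 4); @8: score [4B, align 4] → 12; @12: ammo [2B, align 2] → 14; +2 tail pad (align 4); size 16, align 4
@0: pitch [4B, align 4] → 4
@4: mip_level [4B, align 4] → 8
@8: format [16B, align 4] → 24
@24: depth [4B, align 4] → 28
+4 pad (align 8)
@32: height [176B, align 8] → 208
size 208, align 8
array of 23: 23 × 208 = 4784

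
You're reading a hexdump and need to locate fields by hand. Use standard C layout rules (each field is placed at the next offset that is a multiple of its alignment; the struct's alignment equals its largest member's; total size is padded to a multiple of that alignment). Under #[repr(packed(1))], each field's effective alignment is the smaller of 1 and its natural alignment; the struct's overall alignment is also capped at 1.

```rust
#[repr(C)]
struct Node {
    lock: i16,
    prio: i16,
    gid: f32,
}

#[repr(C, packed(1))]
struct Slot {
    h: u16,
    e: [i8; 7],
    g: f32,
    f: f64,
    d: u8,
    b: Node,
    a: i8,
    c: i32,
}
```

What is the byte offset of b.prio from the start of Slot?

24

Node: @0: lock [2B, align 2] → 2; @2: prio [2B, align 2] → 4; @4: gid [4B, align 4] → 8; size 8, align 4
@0: h [2B, align 1] → 2
@2: e [7B, align 1] → 9
@9: g [4B, align 1] → 13
@13: f [8B, align 1] → 21
@21: d [1B, align 1] → 22
@22: b [8B, align 1] → 30
within Node: prio at 2
22 + 2 = 24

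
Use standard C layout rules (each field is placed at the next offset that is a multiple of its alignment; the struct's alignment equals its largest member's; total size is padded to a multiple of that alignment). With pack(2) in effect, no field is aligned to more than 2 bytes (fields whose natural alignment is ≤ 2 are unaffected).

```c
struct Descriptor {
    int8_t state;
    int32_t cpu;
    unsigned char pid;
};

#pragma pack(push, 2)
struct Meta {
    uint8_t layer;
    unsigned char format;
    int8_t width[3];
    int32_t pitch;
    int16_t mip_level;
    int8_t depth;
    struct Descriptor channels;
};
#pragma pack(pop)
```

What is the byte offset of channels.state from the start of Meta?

14

Descriptor: state at 0 (size 1, align 1) → ends 1; pad 3 to align 4 for cpu; cpu at 4 (size 4, align 4) → ends 8; pid at 8 (size 1, align 1) → ends 9; tail pad 3 to reach multiple of 4; total 12 bytes, alignment 4
layer at 0 (size 1, align 1) → ends 1
format at 1 (size 1, align 1) → ends 2
width at 2 (size 3, align 1) → ends 5
pad 1 to align 2 for pitch
pitch at 6 (size 4, align 2) → ends 10
mip_level at 10 (size 2, align 2) → ends 12
depth at 12 (size 1, align 1) → ends 13
pad 1 to align 2 for channels
channels at 14 (size 12, align 2) → ends 26
within Descriptor: state at 0
14 + 0 = 14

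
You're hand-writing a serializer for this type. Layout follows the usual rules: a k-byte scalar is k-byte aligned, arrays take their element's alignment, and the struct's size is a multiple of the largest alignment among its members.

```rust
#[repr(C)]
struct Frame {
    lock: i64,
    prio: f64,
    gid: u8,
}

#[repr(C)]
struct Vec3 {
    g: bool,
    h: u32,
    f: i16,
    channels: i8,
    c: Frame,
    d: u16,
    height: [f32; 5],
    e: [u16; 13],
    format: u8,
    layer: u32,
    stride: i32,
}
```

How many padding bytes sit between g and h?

3

Frame: @0: lock [8B, align 8] → 8; @8: prio [8B, align 8] → 16; @16: gid [1B, align 1] → 17; +7 tail pad (align 8); size 24, align 8
@0: g [1B, align 1] → 1
+3 pad (align 4)
@4: h [4B, align 4] → 8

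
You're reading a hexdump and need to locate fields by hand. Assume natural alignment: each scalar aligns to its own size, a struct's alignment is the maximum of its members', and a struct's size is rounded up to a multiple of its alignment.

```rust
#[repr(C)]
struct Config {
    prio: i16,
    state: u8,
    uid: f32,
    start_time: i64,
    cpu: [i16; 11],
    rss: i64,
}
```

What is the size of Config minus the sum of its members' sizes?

3

@0: prio [2B, align 2] → 2
@2: state [1B, align 1] → 3
+1 pad (align 4)
@4: uid [4B, align 4] → 8
@8: start_time [8B, align 8] → 16
@16: cpu [22B, align 2] → 38
+2 pad (align 8)
@40: rss [8B, align 8] → 48
size 48, align 8
data bytes 45, size 48 → padding 3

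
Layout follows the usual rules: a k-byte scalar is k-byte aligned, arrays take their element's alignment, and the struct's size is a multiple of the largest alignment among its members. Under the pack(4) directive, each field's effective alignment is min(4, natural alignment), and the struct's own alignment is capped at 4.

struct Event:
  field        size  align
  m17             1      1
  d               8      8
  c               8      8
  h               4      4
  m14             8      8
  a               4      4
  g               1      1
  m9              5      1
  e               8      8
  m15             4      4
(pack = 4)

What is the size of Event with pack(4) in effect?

56

0..1  m17  (1B, 1-aligned)
1..4  -- padding (3B)
4..12  d  (8B, 4-aligned)
12..20  c  (8B, 4-aligned)
20..24  h  (4B, 4-aligned)
24..32  m14  (8B, 4-aligned)
32..36  a  (4B, 4-aligned)
36..37  g  (1B, 1-aligned)
37..42  m9  (5B, 1-aligned)
42..44  -- padding (2B)
44..52  e  (8B, 4-aligned)
52..56  m15  (4B, 4-aligned)
sizeof = 56, alignof = 4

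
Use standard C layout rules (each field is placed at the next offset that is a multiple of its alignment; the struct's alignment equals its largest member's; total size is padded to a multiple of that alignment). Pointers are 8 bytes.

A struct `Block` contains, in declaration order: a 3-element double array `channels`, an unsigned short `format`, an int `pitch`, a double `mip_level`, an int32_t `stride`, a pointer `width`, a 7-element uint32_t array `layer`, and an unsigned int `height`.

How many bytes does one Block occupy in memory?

88

channels at 0 (size 24, align 8) → ends 24
format at 24 (size 2, align 2) → ends 26
pad 2 to align 4 for pitch
pitch at 28 (size 4, align 4) → ends 32
mip_level at 32 (size 8, align 8) → ends 40
stride at 40 (size 4, align 4) → ends 44
pad 4 to align 8 for width
width at 48 (size 8, align 8) → ends 56
layer at 56 (size 28, align 4) → ends 84
height at 84 (size 4, align 4) → ends 88
total 88 bytes, alignment 8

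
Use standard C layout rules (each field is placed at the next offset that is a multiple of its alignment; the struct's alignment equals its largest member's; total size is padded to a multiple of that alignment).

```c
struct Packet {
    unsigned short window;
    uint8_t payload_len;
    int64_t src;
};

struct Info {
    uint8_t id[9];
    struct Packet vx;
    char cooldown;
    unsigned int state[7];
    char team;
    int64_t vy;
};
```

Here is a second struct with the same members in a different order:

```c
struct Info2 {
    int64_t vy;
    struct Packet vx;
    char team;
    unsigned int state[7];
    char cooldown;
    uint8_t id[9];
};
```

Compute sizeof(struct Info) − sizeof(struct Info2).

8

Packet: window at 0 (size 2, align 2) → ends 2; payload_len at 2 (size 1, align 1) → ends 3; pad 5 to align 8 for src; src at 8 (size 8, align 8) → ends 16; total 16 bytes, alignment 8
id at 0 (size 9, align 1) → ends 9
pad 7 to align 8 for vx
vx at 16 (size 16, align 8) → ends 32
cooldown at 32 (size 1, align 1) → ends 33
pad 3 to align 4 for state
state at 36 (size 28, align 4) → ends 64
team at 64 (size 1, align 1) → ends 65
pad 7 to align 8 for vy
vy at 72 (size 8, align 8) → ends 80
total 80 bytes, alignment 8
— Info2 —
vy at 0 (size 8, align 8) → ends 8
vx at 8 (size 16, align 8) → ends 24
team at 24 (size 1, align 1) → ends 25
pad 3 to align 4 for state
state at 28 (size 28, align 4) → ends 56
cooldown at 56 (size 1, align 1) → ends 57
id at 57 (size 9, align 1) → ends 66
tail pad 6 to reach multiple of 8
total 72 bytes, alignment 8
80 − 72 = 8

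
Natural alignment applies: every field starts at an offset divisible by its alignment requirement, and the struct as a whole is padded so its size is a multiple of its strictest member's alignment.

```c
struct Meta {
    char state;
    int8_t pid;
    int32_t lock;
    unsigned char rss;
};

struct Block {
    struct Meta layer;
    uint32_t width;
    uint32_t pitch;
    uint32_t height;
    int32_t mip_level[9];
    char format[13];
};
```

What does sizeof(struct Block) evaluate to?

76 bytes

Meta: 0..1  state  (1B, 1-aligned); 1..2  pid  (1B, 1-aligned); 2..4  -- padding (2B); 4..8  lock  (4B, 4-aligned); 8..9  rss  (1B, 1-aligned); 9..12  -- tail padding (3B); sizeof = 12, alignof = 4
0..12  layer  (12B, 4-aligned)
12..16  width  (4B, 4-aligned)
16..20  pitch  (4B, 4-aligned)
20..24  height  (4B, 4-aligned)
24..60  mip_level  (36B, 4-aligned)
60..73  format  (13B, 1-aligned)
73..76  -- tail padding (3B)
sizeof = 76, alignof = 4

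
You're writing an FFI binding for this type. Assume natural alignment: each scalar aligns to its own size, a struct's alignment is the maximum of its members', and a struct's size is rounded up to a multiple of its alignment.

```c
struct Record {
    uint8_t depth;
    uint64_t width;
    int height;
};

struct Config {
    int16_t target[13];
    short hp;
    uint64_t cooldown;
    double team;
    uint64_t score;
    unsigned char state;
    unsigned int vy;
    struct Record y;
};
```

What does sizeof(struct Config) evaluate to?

88 bytes

Record: @0: depth [1B, align 1] → 1; +7 pad (align 8); @8: width [8B, align 8] → 16; @16: height [4B, align 4] → 20; +4 tail pad (align 8); size 24, align 8
@0: target [26B, align 2] → 26
@26: hp [2B, align 2] → 28
+4 pad (align 8)
@32: cooldown [8B, align 8] → 40
@40: team [8B, align 8] → 48
@48: score [8B, align 8] → 56
@56: state [1B, align 1] → 57
+3 pad (align 4)
@60: vy [4B, align 4] → 64
@64: y [24B, align 8] → 88
size 88, align 8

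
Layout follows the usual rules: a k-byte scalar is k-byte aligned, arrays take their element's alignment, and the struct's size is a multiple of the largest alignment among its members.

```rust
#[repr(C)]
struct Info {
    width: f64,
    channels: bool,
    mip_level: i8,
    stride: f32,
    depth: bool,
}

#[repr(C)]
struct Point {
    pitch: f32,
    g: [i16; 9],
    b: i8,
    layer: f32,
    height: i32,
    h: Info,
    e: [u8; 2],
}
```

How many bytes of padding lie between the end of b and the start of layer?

1

Info: @0: width [8B, align 8] → 8; @8: channels [1B, align 1] → 9; @9: mip_level [1B, align 1] → 10; +2 pad (align 4); @12: stride [4B, align 4] → 16; @16: depth [1B, align 1] → 17; +7 tail pad (align 8); size 24, align 8
@0: pitch [4B, align 4] → 4
@4: g [18B, align 2] → 22
@22: b [1B, align 1] → 23
+1 pad (align 4)
@24: layer [4B, align 4] → 28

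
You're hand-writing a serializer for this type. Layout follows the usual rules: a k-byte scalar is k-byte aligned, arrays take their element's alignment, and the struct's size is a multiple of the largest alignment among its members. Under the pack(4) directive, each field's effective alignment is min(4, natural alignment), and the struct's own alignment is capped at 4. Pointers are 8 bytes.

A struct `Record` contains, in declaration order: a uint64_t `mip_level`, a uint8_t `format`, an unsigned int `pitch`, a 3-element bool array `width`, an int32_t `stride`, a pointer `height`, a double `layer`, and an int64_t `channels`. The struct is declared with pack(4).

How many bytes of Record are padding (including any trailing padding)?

mip_level at 0 (size 8, align 4) → ends 8
format at 8 (size 1, align 1) → ends 9
pad 3 to align 4 for pitch
pitch at 12 (size 4, align 4) → ends 16
width at 16 (size 3, align 1) → ends 19
pad 1 to align 4 for stride
stride at 20 (size 4, align 4) → ends 24
height at 24 (size 8, align 4) → ends 32
layer at 32 (size 8, align 4) → ends 40
channels at 40 (size 8, align 4) → ends 48
total 48 bytes, alignment 4
data bytes 44, size 48 → padding 4

4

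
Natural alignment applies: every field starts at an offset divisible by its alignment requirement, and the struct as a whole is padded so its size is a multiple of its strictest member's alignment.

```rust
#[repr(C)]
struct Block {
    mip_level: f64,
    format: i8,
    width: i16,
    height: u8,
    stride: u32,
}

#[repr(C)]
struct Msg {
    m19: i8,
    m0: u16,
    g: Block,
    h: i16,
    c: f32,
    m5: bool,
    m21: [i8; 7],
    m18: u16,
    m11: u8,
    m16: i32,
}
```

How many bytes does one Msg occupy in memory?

56 bytes

Block: @0: mip_level [8B, align 8] → 8; @8: format [1B, align 1] → 9; +1 pad (align 2); @10: width [2B, align 2] → 12; @12: height [1B, align 1] → 13; +3 pad (align 4); @16: stride [4B, align 4] → 20; +4 tail pad (align 8); size 24, align 8
@0: m19 [1B, align 1] → 1
+1 pad (align 2)
@2: m0 [2B, align 2] → 4
+4 pad (align 8)
@8: g [24B, align 8] → 32
@32: h [2B, align 2] → 34
+2 pad (align 4)
@36: c [4B, align 4] → 40
@40: m5 [1B, align 1] → 41
@41: m21 [7B, align 1] → 48
@48: m18 [2B, align 2] → 50
@50: m11 [1B, align 1] → 51
+1 pad (align 4)
@52: m16 [4B, align 4] → 56
size 56, align 8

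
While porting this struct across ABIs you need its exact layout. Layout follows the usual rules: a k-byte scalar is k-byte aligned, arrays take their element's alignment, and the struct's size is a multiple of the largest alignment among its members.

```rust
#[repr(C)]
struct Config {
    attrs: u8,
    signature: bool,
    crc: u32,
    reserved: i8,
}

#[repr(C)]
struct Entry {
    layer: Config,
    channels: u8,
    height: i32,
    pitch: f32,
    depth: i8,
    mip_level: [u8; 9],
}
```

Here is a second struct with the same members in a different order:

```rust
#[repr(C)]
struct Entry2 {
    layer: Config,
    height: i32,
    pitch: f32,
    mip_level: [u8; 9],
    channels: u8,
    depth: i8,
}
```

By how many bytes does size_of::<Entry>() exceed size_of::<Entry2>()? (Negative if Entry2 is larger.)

Config: @0: attrs [1B, align 1] → 1; @1: signature [1B, align 1] → 2; +2 pad (align 4); @4: crc [4B, align 4] → 8; @8: reserved [1B, align 1] → 9; +3 tail pad (align 4); size 12, align 4
@0: layer [12B, align 4] → 12
@12: channels [1B, align 1] → 13
+3 pad (align 4)
@16: height [4B, align 4] → 20
@20: pitch [4B, align 4] → 24
@24: depth [1B, align 1] → 25
@25: mip_level [9B, align 1] → 34
+2 tail pad (align 4)
size 36, align 4
— Entry2 —
@0: layer [12B, align 4] → 12
@12: height [4B, align 4] → 16
@16: pitch [4B, align 4] → 20
@20: mip_level [9B, align 1] → 29
@29: channels [1B, align 1] → 30
@30: depth [1B, align 1] → 31
+1 tail pad (align 4)
size 32, align 4
36 − 32 = 4

4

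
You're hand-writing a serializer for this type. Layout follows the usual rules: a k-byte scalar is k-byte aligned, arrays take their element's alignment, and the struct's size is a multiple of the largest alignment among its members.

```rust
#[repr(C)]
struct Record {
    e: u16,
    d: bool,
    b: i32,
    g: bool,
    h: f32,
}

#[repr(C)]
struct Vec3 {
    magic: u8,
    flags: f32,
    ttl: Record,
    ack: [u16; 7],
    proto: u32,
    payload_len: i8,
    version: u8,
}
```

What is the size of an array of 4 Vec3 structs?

Record: @0: e [2B, align 2] → 2; @2: d [1B, align 1] → 3; +1 pad (align 4); @4: b [4B, align 4] → 8; @8: g [1B, align 1] → 9; +3 pad (align 4); @12: h [4B, align 4] → 16; size 16, align 4
@0: magic [1B, align 1] → 1
+3 pad (align 4)
@4: flags [4B, align 4] → 8
@8: ttl [16B, align 4] → 24
@24: ack [14B, align 2] → 38
+2 pad (align 4)
@40: proto [4B, align 4] → 44
@44: payload_len [1B, align 1] → 45
@45: version [1B, align 1] → 46
+2 tail pad (align 4)
size 48, align 4
array of 4: 4 × 48 = 192

192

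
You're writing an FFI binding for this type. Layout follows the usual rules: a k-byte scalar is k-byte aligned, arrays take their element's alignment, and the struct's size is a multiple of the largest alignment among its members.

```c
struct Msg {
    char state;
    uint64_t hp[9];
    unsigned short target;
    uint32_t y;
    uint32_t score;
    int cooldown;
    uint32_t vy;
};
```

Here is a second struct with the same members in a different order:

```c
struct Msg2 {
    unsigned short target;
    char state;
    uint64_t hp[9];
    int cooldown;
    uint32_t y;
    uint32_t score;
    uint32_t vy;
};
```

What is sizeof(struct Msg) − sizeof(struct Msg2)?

state at 0 (size 1, align 1) → ends 1
pad 7 to align 8 for hp
hp at 8 (size 72, align 8) → ends 80
target at 80 (size 2, align 2) → ends 82
pad 2 to align 4 for y
y at 84 (size 4, align 4) → ends 88
score at 88 (size 4, align 4) → ends 92
cooldown at 92 (size 4, align 4) → ends 96
vy at 96 (size 4, align 4) → ends 100
tail pad 4 to reach multiple of 8
total 104 bytes, alignment 8
— Msg2 —
target at 0 (size 2, align 2) → ends 2
state at 2 (size 1, align 1) → ends 3
pad 5 to align 8 for hp
hp at 8 (size 72, align 8) → ends 80
cooldown at 80 (size 4, align 4) → ends 84
y at 84 (size 4, align 4) → ends 88
score at 88 (size 4, align 4) → ends 92
vy at 92 (size 4, align 4) → ends 96
total 96 bytes, alignment 8
104 − 96 = 8

8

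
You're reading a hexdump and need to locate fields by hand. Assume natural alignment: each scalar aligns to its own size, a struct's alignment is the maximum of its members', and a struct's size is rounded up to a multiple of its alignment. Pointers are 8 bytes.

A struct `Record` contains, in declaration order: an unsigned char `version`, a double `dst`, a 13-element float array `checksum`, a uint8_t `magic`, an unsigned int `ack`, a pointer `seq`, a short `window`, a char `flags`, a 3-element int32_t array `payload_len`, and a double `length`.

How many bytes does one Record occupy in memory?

0..1  version  (1B, 1-aligned)
1..8  -- padding (7B)
8..16  dst  (8B, 8-aligned)
16..68  checksum  (52B, 4-aligned)
68..69  magic  (1B, 1-aligned)
69..72  -- padding (3B)
72..76  ack  (4B, 4-aligned)
76..80  -- padding (4B)
80..88  seq  (8B, 8-aligned)
88..90  window  (2B, 2-aligned)
90..91  flags  (1B, 1-aligned)
91..92  -- padding (1B)
92..104  payload_len  (12B, 4-aligned)
104..112  length  (8B, 8-aligned)
sizeof = 112, alignof = 8

112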